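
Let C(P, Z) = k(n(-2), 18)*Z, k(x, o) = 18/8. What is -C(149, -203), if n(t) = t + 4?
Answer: 1827/4 ≈ 456.75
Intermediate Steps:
n(t) = 4 + t
k(x, o) = 9/4 (k(x, o) = 18*(⅛) = 9/4)
C(P, Z) = 9*Z/4
-C(149, -203) = -9*(-203)/4 = -1*(-1827/4) = 1827/4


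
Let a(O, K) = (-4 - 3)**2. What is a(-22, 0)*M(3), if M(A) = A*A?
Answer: 441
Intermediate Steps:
a(O, K) = 49 (a(O, K) = (-7)**2 = 49)
M(A) = A**2
a(-22, 0)*M(3) = 49*3**2 = 49*9 = 441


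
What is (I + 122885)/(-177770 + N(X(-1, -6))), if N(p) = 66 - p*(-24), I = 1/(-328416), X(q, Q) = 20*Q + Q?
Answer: -40357400159/59353966848 ≈ -0.67994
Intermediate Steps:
X(q, Q) = 21*Q
I = -1/328416 ≈ -3.0449e-6
N(p) = 66 + 24*p (N(p) = 66 - (-24)*p = 66 + 24*p)
(I + 122885)/(-177770 + N(X(-1, -6))) = (-1/328416 + 122885)/(-177770 + (66 + 24*(21*(-6)))) = 40357400159/(328416*(-177770 + (66 + 24*(-126)))) = 40357400159/(328416*(-177770 + (66 - 3024))) = 40357400159/(328416*(-177770 - 2958)) = (40357400159/328416)/(-180728) = (40357400159/328416)*(-1/180728) = -40357400159/59353966848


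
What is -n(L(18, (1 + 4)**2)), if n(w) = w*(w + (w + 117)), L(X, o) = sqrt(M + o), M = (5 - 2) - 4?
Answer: -48 - 234*sqrt(6) ≈ -621.18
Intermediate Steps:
M = -1 (M = 3 - 4 = -1)
L(X, o) = sqrt(-1 + o)
n(w) = w*(117 + 2*w) (n(w) = w*(w + (117 + w)) = w*(117 + 2*w))
-n(L(18, (1 + 4)**2)) = -sqrt(-1 + (1 + 4)**2)*(117 + 2*sqrt(-1 + (1 + 4)**2)) = -sqrt(-1 + 5**2)*(117 + 2*sqrt(-1 + 5**2)) = -sqrt(-1 + 25)*(117 + 2*sqrt(-1 + 25)) = -sqrt(24)*(117 + 2*sqrt(24)) = -2*sqrt(6)*(117 + 2*(2*sqrt(6))) = -2*sqrt(6)*(117 + 4*sqrt(6))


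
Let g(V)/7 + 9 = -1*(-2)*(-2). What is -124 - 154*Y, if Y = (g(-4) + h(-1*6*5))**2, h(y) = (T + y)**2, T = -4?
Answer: -174670774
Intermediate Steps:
h(y) = (-4 + y)**2
g(V) = -91 (g(V) = -63 + 7*(-1*(-2)*(-2)) = -63 + 7*(2*(-2)) = -63 + 7*(-4) = -63 - 28 = -91)
Y = 1134225 (Y = (-91 + (-4 - 1*6*5)**2)**2 = (-91 + (-4 - 6*5)**2)**2 = (-91 + (-4 - 30)**2)**2 = (-91 + (-34)**2)**2 = (-91 + 1156)**2 = 1065**2 = 1134225)
-124 - 154*Y = -124 - 154*1134225 = -124 - 174670650 = -174670774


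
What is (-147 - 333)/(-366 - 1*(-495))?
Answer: -160/43 ≈ -3.7209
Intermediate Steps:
(-147 - 333)/(-366 - 1*(-495)) = -480/(-366 + 495) = -480/129 = -480*1/129 = -160/43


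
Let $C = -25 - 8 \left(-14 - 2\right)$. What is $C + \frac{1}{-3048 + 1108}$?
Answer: $\frac{199819}{1940} \approx 103.0$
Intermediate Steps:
$C = 103$ ($C = -25 - 8 \left(-14 - 2\right) = -25 - -128 = -25 + 128 = 103$)
$C + \frac{1}{-3048 + 1108} = 103 + \frac{1}{-3048 + 1108} = 103 + \frac{1}{-1940} = 103 - \frac{1}{1940} = \frac{199819}{1940}$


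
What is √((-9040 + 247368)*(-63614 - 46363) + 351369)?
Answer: I*√26210247087 ≈ 1.619e+5*I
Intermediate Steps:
√((-9040 + 247368)*(-63614 - 46363) + 351369) = √(238328*(-109977) + 351369) = √(-26210598456 + 351369) = √(-26210247087) = I*√26210247087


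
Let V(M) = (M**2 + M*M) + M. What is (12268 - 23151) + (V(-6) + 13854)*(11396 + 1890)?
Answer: 184930237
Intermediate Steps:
V(M) = M + 2*M**2 (V(M) = (M**2 + M**2) + M = 2*M**2 + M = M + 2*M**2)
(12268 - 23151) + (V(-6) + 13854)*(11396 + 1890) = (12268 - 23151) + (-6*(1 + 2*(-6)) + 13854)*(11396 + 1890) = -10883 + (-6*(1 - 12) + 13854)*13286 = -10883 + (-6*(-11) + 13854)*13286 = -10883 + (66 + 13854)*13286 = -10883 + 13920*13286 = -10883 + 184941120 = 184930237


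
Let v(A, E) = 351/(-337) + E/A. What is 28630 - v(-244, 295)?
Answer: 2354372699/82228 ≈ 28632.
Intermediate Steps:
v(A, E) = -351/337 + E/A (v(A, E) = 351*(-1/337) + E/A = -351/337 + E/A)
28630 - v(-244, 295) = 28630 - (-351/337 + 295/(-244)) = 28630 - (-351/337 + 295*(-1/244)) = 28630 - (-351/337 - 295/244) = 28630 - 1*(-185059/82228) = 28630 + 185059/82228 = 2354372699/82228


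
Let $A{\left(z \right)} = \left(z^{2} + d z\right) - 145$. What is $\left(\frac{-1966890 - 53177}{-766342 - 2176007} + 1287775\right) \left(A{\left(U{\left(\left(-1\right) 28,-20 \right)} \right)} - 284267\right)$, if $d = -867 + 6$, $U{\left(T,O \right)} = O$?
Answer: $- \frac{1010897699660977264}{2942349} \approx -3.4357 \cdot 10^{11}$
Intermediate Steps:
$d = -861$
$A{\left(z \right)} = -145 + z^{2} - 861 z$ ($A{\left(z \right)} = \left(z^{2} - 861 z\right) - 145 = -145 + z^{2} - 861 z$)
$\left(\frac{-1966890 - 53177}{-766342 - 2176007} + 1287775\right) \left(A{\left(U{\left(\left(-1\right) 28,-20 \right)} \right)} - 284267\right) = \left(\frac{-1966890 - 53177}{-766342 - 2176007} + 1287775\right) \left(\left(-145 + \left(-20\right)^{2} - -17220\right) - 284267\right) = \left(- \frac{2020067}{-2942349} + 1287775\right) \left(\left(-145 + 400 + 17220\right) - 284267\right) = \left(\left(-2020067\right) \left(- \frac{1}{2942349}\right) + 1287775\right) \left(17475 - 284267\right) = \left(\frac{2020067}{2942349} + 1287775\right) \left(-266792\right) = \frac{3789085503542}{2942349} \left(-266792\right) = - \frac{1010897699660977264}{2942349}$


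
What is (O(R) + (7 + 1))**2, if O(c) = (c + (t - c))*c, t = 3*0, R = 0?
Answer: 64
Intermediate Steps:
t = 0
O(c) = 0 (O(c) = (c + (0 - c))*c = (c - c)*c = 0*c = 0)
(O(R) + (7 + 1))**2 = (0 + (7 + 1))**2 = (0 + 8)**2 = 8**2 = 64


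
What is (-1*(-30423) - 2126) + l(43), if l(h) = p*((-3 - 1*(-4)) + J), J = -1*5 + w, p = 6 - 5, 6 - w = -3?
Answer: 28302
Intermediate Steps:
w = 9 (w = 6 - 1*(-3) = 6 + 3 = 9)
p = 1
J = 4 (J = -1*5 + 9 = -5 + 9 = 4)
l(h) = 5 (l(h) = 1*((-3 - 1*(-4)) + 4) = 1*((-3 + 4) + 4) = 1*(1 + 4) = 1*5 = 5)
(-1*(-30423) - 2126) + l(43) = (-1*(-30423) - 2126) + 5 = (30423 - 2126) + 5 = 28297 + 5 = 28302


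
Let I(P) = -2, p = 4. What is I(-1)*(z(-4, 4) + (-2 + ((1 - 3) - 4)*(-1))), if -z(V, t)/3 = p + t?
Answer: 40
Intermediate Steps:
z(V, t) = -12 - 3*t (z(V, t) = -3*(4 + t) = -12 - 3*t)
I(-1)*(z(-4, 4) + (-2 + ((1 - 3) - 4)*(-1))) = -2*((-12 - 3*4) + (-2 + ((1 - 3) - 4)*(-1))) = -2*((-12 - 12) + (-2 + (-2 - 4)*(-1))) = -2*(-24 + (-2 - 6*(-1))) = -2*(-24 + (-2 + 6)) = -2*(-24 + 4) = -2*(-20) = 40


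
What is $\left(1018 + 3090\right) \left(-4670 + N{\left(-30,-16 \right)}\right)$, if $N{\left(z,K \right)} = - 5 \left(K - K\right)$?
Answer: $-19184360$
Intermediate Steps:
$N{\left(z,K \right)} = 0$ ($N{\left(z,K \right)} = \left(-5\right) 0 = 0$)
$\left(1018 + 3090\right) \left(-4670 + N{\left(-30,-16 \right)}\right) = \left(1018 + 3090\right) \left(-4670 + 0\right) = 4108 \left(-4670\right) = -19184360$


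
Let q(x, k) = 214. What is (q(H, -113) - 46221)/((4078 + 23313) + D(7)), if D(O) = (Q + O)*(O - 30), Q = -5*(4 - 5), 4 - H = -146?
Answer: -46007/27115 ≈ -1.6967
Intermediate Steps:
H = 150 (H = 4 - 1*(-146) = 4 + 146 = 150)
Q = 5 (Q = -5*(-1) = 5)
D(O) = (-30 + O)*(5 + O) (D(O) = (5 + O)*(O - 30) = (5 + O)*(-30 + O) = (-30 + O)*(5 + O))
(q(H, -113) - 46221)/((4078 + 23313) + D(7)) = (214 - 46221)/((4078 + 23313) + (-150 + 7² - 25*7)) = -46007/(27391 + (-150 + 49 - 175)) = -46007/(27391 - 276) = -46007/27115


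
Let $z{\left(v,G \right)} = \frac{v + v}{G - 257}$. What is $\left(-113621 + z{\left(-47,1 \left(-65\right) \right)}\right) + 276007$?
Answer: $\frac{26144193}{161} \approx 1.6239 \cdot 10^{5}$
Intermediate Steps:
$z{\left(v,G \right)} = \frac{2 v}{-257 + G}$
$\left(-113621 + z{\left(-47,1 \left(-65\right) \right)}\right) + 276007 = \left(-113621 + 2 \left(-47\right) \frac{1}{-257 + 1 \left(-65\right)}\right) + 276007 = \left(-113621 + 2 \left(-47\right) \frac{1}{-257 - 65}\right) + 276007 = \left(-113621 + 2 \left(-47\right) \frac{1}{-322}\right) + 276007 = \left(-113621 + 2 \left(-47\right) \left(- \frac{1}{322}\right)\right) + 276007 = \left(-113621 + \frac{47}{161}\right) + 276007 = - \frac{18292934}{161} + 276007 = \frac{26144193}{161}$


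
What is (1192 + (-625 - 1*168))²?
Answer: 159201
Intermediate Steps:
(1192 + (-625 - 1*168))² = (1192 + (-625 - 168))² = (1192 - 793)² = 399² = 159201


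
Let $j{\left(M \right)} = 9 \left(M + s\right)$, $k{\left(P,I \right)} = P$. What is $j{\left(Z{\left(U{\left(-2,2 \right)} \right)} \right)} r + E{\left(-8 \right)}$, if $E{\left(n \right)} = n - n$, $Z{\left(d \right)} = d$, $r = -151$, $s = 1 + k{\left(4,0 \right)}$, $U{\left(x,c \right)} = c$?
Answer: $-9513$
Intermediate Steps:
$s = 5$ ($s = 1 + 4 = 5$)
$E{\left(n \right)} = 0$
$j{\left(M \right)} = 45 + 9 M$ ($j{\left(M \right)} = 9 \left(M + 5\right) = 9 \left(5 + M\right) = 45 + 9 M$)
$j{\left(Z{\left(U{\left(-2,2 \right)} \right)} \right)} r + E{\left(-8 \right)} = \left(45 + 9 \cdot 2\right) \left(-151\right) + 0 = \left(45 + 18\right) \left(-151\right) + 0 = 63 \left(-151\right) + 0 = -9513 + 0 = -9513$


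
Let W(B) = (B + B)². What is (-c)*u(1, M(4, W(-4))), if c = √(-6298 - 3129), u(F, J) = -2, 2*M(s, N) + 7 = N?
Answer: 2*I*√9427 ≈ 194.19*I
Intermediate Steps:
W(B) = 4*B² (W(B) = (2*B)² = 4*B²)
M(s, N) = -7/2 + N/2
c = I*√9427 (c = √(-9427) = I*√9427 ≈ 97.093*I)
(-c)*u(1, M(4, W(-4))) = -I*√9427*(-2) = 2*I*√9427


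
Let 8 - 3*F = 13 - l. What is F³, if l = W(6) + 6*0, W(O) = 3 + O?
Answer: 64/27 ≈ 2.3704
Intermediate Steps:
l = 9 (l = (3 + 6) + 6*0 = 9 + 0 = 9)
F = 4/3 (F = 8/3 - (13 - 1*9)/3 = 8/3 - (13 - 9)/3 = 8/3 - ⅓*4 = 8/3 - 4/3 = 4/3 ≈ 1.3333)
F³ = (4/3)³ = 64/27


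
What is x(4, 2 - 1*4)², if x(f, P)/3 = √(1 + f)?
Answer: 45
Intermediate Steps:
x(f, P) = 3*√(1 + f)
x(4, 2 - 1*4)² = (3*√(1 + 4))² = (3*√5)² = 45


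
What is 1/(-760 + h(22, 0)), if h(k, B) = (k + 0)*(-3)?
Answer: -1/826 ≈ -0.0012107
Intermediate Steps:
h(k, B) = -3*k (h(k, B) = k*(-3) = -3*k)
1/(-760 + h(22, 0)) = 1/(-760 - 3*22) = 1/(-760 - 66) = 1/(-826) = -1/826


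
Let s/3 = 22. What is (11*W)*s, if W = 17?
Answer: 12342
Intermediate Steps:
s = 66 (s = 3*22 = 66)
(11*W)*s = (11*17)*66 = 187*66 = 12342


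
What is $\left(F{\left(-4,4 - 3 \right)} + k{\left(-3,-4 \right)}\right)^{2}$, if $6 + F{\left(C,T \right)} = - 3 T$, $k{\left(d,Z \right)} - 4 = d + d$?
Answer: $121$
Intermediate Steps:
$k{\left(d,Z \right)} = 4 + 2 d$ ($k{\left(d,Z \right)} = 4 + \left(d + d\right) = 4 + 2 d$)
$F{\left(C,T \right)} = -6 - 3 T$
$\left(F{\left(-4,4 - 3 \right)} + k{\left(-3,-4 \right)}\right)^{2} = \left(\left(-6 - 3 \left(4 - 3\right)\right) + \left(4 + 2 \left(-3\right)\right)\right)^{2} = \left(\left(-6 - 3\right) + \left(4 - 6\right)\right)^{2} = \left(\left(-6 - 3\right) - 2\right)^{2} = \left(-9 - 2\right)^{2} = \left(-11\right)^{2} = 121$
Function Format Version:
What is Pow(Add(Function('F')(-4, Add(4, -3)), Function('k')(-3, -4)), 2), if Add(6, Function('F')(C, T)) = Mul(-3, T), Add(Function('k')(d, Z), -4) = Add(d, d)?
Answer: 121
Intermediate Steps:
Function('k')(d, Z) = Add(4, Mul(2, d)) (Function('k')(d, Z) = Add(4, Add(d, d)) = Add(4, Mul(2, d)))
Function('F')(C, T) = Add(-6, Mul(-3, T))
Pow(Add(Function('F')(-4, Add(4, -3)), Function('k')(-3, -4)), 2) = Pow(Add(Add(-6, Mul(-3, Add(4, -3))), Add(4, Mul(2, -3))), 2) = Pow(Add(Add(-6, Mul(-3, 1)), Add(4, -6)), 2) = Pow(Add(Add(-6, -3), -2), 2) = Pow(Add(-9, -2), 2) = Pow(-11, 2) = 121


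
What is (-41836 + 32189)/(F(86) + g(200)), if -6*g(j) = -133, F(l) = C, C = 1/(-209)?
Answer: -12097338/27791 ≈ -435.30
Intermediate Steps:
C = -1/209 ≈ -0.0047847
F(l) = -1/209
g(j) = 133/6 (g(j) = -⅙*(-133) = 133/6)
(-41836 + 32189)/(F(86) + g(200)) = (-41836 + 32189)/(-1/209 + 133/6) = -9647/27791/1254 = -9647*1254/27791 = -12097338/27791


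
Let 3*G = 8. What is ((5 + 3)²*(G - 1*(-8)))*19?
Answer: 38912/3 ≈ 12971.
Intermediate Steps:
G = 8/3 (G = (⅓)*8 = 8/3 ≈ 2.6667)
((5 + 3)²*(G - 1*(-8)))*19 = ((5 + 3)²*(8/3 - 1*(-8)))*19 = (8²*(8/3 + 8))*19 = (64*(32/3))*19 = (2048/3)*19 = 38912/3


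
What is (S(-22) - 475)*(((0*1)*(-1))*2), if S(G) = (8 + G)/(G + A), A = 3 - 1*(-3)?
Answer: 0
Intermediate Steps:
A = 6 (A = 3 + 3 = 6)
S(G) = (8 + G)/(6 + G) (S(G) = (8 + G)/(G + 6) = (8 + G)/(6 + G))
(S(-22) - 475)*(((0*1)*(-1))*2) = ((8 - 22)/(6 - 22) - 475)*(((0*1)*(-1))*2) = (-14/(-16) - 475)*((0*(-1))*2) = (-1/16*(-14) - 475)*(0*2) = (7/8 - 475)*0 = -3793/8*0 = 0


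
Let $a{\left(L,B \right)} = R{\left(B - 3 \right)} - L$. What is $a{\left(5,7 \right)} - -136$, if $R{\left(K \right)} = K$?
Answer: $135$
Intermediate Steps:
$a{\left(L,B \right)} = -3 + B - L$ ($a{\left(L,B \right)} = \left(B - 3\right) - L = \left(-3 + B\right) - L = -3 + B - L$)
$a{\left(5,7 \right)} - -136 = \left(-3 + 7 - 5\right) - -136 = \left(-3 + 7 - 5\right) + 136 = -1 + 136 = 135$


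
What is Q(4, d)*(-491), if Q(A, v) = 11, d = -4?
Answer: -5401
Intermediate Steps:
Q(4, d)*(-491) = 11*(-491) = -5401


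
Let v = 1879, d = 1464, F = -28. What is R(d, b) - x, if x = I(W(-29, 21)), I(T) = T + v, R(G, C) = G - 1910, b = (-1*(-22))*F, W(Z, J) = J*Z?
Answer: -1716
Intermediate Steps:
b = -616 (b = -1*(-22)*(-28) = 22*(-28) = -616)
R(G, C) = -1910 + G
I(T) = 1879 + T (I(T) = T + 1879 = 1879 + T)
x = 1270 (x = 1879 + 21*(-29) = 1879 - 609 = 1270)
R(d, b) - x = (-1910 + 1464) - 1*1270 = -446 - 1270 = -1716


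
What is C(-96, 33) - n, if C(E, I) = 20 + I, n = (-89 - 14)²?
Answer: -10556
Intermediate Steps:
n = 10609 (n = (-103)² = 10609)
C(-96, 33) - n = (20 + 33) - 1*10609 = 53 - 10609 = -10556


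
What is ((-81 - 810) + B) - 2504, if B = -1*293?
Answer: -3688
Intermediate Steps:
B = -293
((-81 - 810) + B) - 2504 = ((-81 - 810) - 293) - 2504 = (-891 - 293) - 2504 = -1184 - 2504 = -3688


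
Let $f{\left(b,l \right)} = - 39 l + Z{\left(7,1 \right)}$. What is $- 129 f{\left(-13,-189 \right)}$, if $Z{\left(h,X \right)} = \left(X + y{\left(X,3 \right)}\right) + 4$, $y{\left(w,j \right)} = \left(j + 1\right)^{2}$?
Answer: $-953568$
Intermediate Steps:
$y{\left(w,j \right)} = \left(1 + j\right)^{2}$
$Z{\left(h,X \right)} = 20 + X$ ($Z{\left(h,X \right)} = \left(X + \left(1 + 3\right)^{2}\right) + 4 = \left(X + 4^{2}\right) + 4 = \left(X + 16\right) + 4 = \left(16 + X\right) + 4 = 20 + X$)
$f{\left(b,l \right)} = 21 - 39 l$ ($f{\left(b,l \right)} = - 39 l + \left(20 + 1\right) = - 39 l + 21 = 21 - 39 l$)
$- 129 f{\left(-13,-189 \right)} = - 129 \left(21 - -7371\right) = - 129 \left(21 + 7371\right) = \left(-129\right) 7392 = -953568$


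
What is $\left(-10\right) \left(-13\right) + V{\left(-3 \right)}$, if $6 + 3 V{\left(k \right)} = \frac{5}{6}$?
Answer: $\frac{2309}{18} \approx 128.28$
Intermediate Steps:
$V{\left(k \right)} = - \frac{31}{18}$ ($V{\left(k \right)} = -2 + \frac{5 \cdot \frac{1}{6}}{3} = -2 + \frac{1}{3} \cdot \frac{5}{6} = -2 + \frac{5}{18} = - \frac{31}{18}$)
$\left(-10\right) \left(-13\right) + V{\left(-3 \right)} = \left(-10\right) \left(-13\right) - \frac{31}{18} = 130 - \frac{31}{18} = \frac{2309}{18}$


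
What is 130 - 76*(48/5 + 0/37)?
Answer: -2998/5 ≈ -599.60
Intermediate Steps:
130 - 76*(48/5 + 0/37) = 130 - 76*(48*(⅕) + 0*(1/37)) = 130 - 76*(48/5 + 0) = 130 - 76*48/5 = 130 - 3648/5 = -2998/5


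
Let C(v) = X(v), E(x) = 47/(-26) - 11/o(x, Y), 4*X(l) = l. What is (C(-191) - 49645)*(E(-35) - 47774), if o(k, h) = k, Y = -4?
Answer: 8641708165929/3640 ≈ 2.3741e+9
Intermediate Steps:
X(l) = l/4
E(x) = -47/26 - 11/x (E(x) = 47/(-26) - 11/x = 47*(-1/26) - 11/x = -47/26 - 11/x)
C(v) = v/4
(C(-191) - 49645)*(E(-35) - 47774) = ((¼)*(-191) - 49645)*((-47/26 - 11/(-35)) - 47774) = (-191/4 - 49645)*((-47/26 - 11*(-1/35)) - 47774) = -198771*((-47/26 + 11/35) - 47774)/4 = -198771*(-1359/910 - 47774)/4 = -198771/4*(-43475699/910) = 8641708165929/3640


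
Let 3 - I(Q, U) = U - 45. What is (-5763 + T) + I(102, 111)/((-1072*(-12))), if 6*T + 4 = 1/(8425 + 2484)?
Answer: -269611828865/46777792 ≈ -5763.7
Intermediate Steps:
I(Q, U) = 48 - U (I(Q, U) = 3 - (U - 45) = 3 - (-45 + U) = 3 + (45 - U) = 48 - U)
T = -14545/21818 (T = -⅔ + 1/(6*(8425 + 2484)) = -⅔ + (⅙)/10909 = -⅔ + (⅙)*(1/10909) = -⅔ + 1/65454 = -14545/21818 ≈ -0.66665)
(-5763 + T) + I(102, 111)/((-1072*(-12))) = (-5763 - 14545/21818) + (48 - 1*111)/((-1072*(-12))) = -125751679/21818 + (48 - 111)/12864 = -125751679/21818 - 63*1/12864 = -125751679/21818 - 21/4288 = -269611828865/46777792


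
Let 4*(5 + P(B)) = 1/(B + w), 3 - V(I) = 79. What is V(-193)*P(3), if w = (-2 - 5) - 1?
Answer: 1919/5 ≈ 383.80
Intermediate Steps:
V(I) = -76 (V(I) = 3 - 1*79 = 3 - 79 = -76)
w = -8 (w = -7 - 1 = -8)
P(B) = -5 + 1/(4*(-8 + B)) (P(B) = -5 + 1/(4*(B - 8)) = -5 + 1/(4*(-8 + B)))
V(-193)*P(3) = -19*(161 - 20*3)/(-8 + 3) = -19*(161 - 60)/(-5) = -19*(-1)*101/5 = -76*(-101/20) = 1919/5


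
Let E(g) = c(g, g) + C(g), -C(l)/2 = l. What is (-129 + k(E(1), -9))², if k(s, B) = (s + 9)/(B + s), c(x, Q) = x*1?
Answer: 421201/25 ≈ 16848.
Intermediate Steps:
c(x, Q) = x
C(l) = -2*l
E(g) = -g (E(g) = g - 2*g = -g)
k(s, B) = (9 + s)/(B + s)
(-129 + k(E(1), -9))² = (-129 + (9 - 1*1)/(-9 - 1*1))² = (-129 + (9 - 1)/(-9 - 1))² = (-129 + 8/(-10))² = (-129 - ⅒*8)² = (-129 - ⅘)² = (-649/5)² = 421201/25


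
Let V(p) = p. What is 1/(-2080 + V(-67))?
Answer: -1/2147 ≈ -0.00046577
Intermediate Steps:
1/(-2080 + V(-67)) = 1/(-2080 - 67) = 1/(-2147) = -1/2147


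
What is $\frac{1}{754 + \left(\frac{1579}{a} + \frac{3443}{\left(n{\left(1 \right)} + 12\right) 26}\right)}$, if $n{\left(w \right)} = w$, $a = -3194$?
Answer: $\frac{269893}{206115132} \approx 0.0013094$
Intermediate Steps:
$\frac{1}{754 + \left(\frac{1579}{a} + \frac{3443}{\left(n{\left(1 \right)} + 12\right) 26}\right)} = \frac{1}{754 + \left(\frac{1579}{-3194} + \frac{3443}{\left(1 + 12\right) 26}\right)} = \frac{1}{754 + \left(1579 \left(- \frac{1}{3194}\right) + \frac{3443}{13 \cdot 26}\right)} = \frac{1}{754 - \left(\frac{1579}{3194} - \frac{3443}{338}\right)} = \frac{1}{754 + \left(- \frac{1579}{3194} + 3443 \cdot \frac{1}{338}\right)} = \frac{1}{754 + \left(- \frac{1579}{3194} + \frac{3443}{338}\right)} = \frac{1}{754 + \frac{2615810}{269893}} = \frac{1}{\frac{206115132}{269893}} = \frac{269893}{206115132}$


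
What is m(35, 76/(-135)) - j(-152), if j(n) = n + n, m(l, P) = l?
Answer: 339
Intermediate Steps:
j(n) = 2*n
m(35, 76/(-135)) - j(-152) = 35 - 2*(-152) = 35 - 1*(-304) = 35 + 304 = 339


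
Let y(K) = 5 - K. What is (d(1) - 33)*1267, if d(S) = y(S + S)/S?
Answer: -38010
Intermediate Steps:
d(S) = (5 - 2*S)/S (d(S) = (5 - (S + S))/S = (5 - 2*S)/S)
(d(1) - 33)*1267 = ((-2 + 5/1) - 33)*1267 = ((-2 + 5*1) - 33)*1267 = ((-2 + 5) - 33)*1267 = (3 - 33)*1267 = -30*1267 = -38010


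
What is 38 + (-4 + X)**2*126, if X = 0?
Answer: 2054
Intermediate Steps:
38 + (-4 + X)**2*126 = 38 + (-4 + 0)**2*126 = 38 + (-4)**2*126 = 38 + 16*126 = 38 + 2016 = 2054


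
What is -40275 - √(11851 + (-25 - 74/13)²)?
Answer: -40275 - 2*√540505/13 ≈ -40388.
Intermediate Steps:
-40275 - √(11851 + (-25 - 74/13)²) = -40275 - √(11851 + (-399/13)²) = -40275 - √(11851 + 159201/169) = -40275 - √(2162020/169) = -40275 - 2*√540505/13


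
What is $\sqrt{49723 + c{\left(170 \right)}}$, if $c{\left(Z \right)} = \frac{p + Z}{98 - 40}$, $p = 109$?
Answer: $\frac{\sqrt{167284354}}{58} \approx 223.0$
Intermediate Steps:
$c{\left(Z \right)} = \frac{109}{58} + \frac{Z}{58}$ ($c{\left(Z \right)} = \frac{109 + Z}{98 - 40} = \frac{109 + Z}{58} = \left(109 + Z\right) \frac{1}{58} = \frac{109}{58} + \frac{Z}{58}$)
$\sqrt{49723 + c{\left(170 \right)}} = \sqrt{49723 + \left(\frac{109}{58} + \frac{1}{58} \cdot 170\right)} = \sqrt{49723 + \left(\frac{109}{58} + \frac{85}{29}\right)} = \sqrt{49723 + \frac{279}{58}} = \sqrt{\frac{2884213}{58}} = \frac{\sqrt{167284354}}{58}$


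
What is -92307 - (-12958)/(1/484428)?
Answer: 6277125717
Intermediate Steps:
-92307 - (-12958)/(1/484428) = -92307 - (-12958)/1/484428 = -92307 - (-12958)*484428 = -92307 - 1*(-6277218024) = -92307 + 6277218024 = 6277125717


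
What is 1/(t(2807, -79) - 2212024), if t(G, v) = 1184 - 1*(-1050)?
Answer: -1/2209790 ≈ -4.5253e-7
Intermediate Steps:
t(G, v) = 2234 (t(G, v) = 1184 + 1050 = 2234)
1/(t(2807, -79) - 2212024) = 1/(2234 - 2212024) = 1/(-2209790) = -1/2209790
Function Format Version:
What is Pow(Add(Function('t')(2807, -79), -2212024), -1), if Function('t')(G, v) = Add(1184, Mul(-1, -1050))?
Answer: Rational(-1, 2209790) ≈ -4.5253e-7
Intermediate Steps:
Function('t')(G, v) = 2234 (Function('t')(G, v) = Add(1184, 1050) = 2234)
Pow(Add(Function('t')(2807, -79), -2212024), -1) = Pow(Add(2234, -2212024), -1) = Pow(-2209790, -1) = Rational(-1, 2209790)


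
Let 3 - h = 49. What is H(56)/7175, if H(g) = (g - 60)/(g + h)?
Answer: -2/35875 ≈ -5.5749e-5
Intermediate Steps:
h = -46 (h = 3 - 1*49 = 3 - 49 = -46)
H(g) = (-60 + g)/(-46 + g) (H(g) = (g - 60)/(g - 46) = (-60 + g)/(-46 + g))
H(56)/7175 = ((-60 + 56)/(-46 + 56))/7175 = (-4/10)*(1/7175) = ((⅒)*(-4))*(1/7175) = -⅖*1/7175 = -2/35875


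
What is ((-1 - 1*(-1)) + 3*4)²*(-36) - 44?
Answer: -5228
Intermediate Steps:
((-1 - 1*(-1)) + 3*4)²*(-36) - 44 = ((-1 + 1) + 12)²*(-36) - 44 = (0 + 12)²*(-36) - 44 = 12²*(-36) - 44 = 144*(-36) - 44 = -5184 - 44 = -5228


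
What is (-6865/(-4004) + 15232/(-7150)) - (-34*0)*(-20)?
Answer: -41623/100100 ≈ -0.41581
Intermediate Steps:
(-6865/(-4004) + 15232/(-7150)) - (-34*0)*(-20) = (-6865*(-1/4004) + 15232*(-1/7150)) - 0*(-20) = (6865/4004 - 7616/3575) - 1*0 = -41623/100100 + 0 = -41623/100100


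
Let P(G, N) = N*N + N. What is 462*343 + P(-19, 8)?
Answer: 158538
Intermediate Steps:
P(G, N) = N + N² (P(G, N) = N² + N = N + N²)
462*343 + P(-19, 8) = 462*343 + 8*(1 + 8) = 158466 + 8*9 = 158466 + 72 = 158538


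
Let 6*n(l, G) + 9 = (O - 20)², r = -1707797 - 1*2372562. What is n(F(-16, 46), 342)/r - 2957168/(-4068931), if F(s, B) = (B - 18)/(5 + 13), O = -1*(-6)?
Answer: 72397081489775/99616195357374 ≈ 0.72676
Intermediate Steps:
O = 6
F(s, B) = -1 + B/18 (F(s, B) = (-18 + B)/18 = (-18 + B)*(1/18) = -1 + B/18)
r = -4080359 (r = -1707797 - 2372562 = -4080359)
n(l, G) = 187/6 (n(l, G) = -3/2 + (6 - 20)²/6 = -3/2 + (⅙)*(-14)² = -3/2 + (⅙)*196 = -3/2 + 98/3 = 187/6)
n(F(-16, 46), 342)/r - 2957168/(-4068931) = (187/6)/(-4080359) - 2957168/(-4068931) = (187/6)*(-1/4080359) - 2957168*(-1/4068931) = -187/24482154 + 2957168/4068931 = 72397081489775/99616195357374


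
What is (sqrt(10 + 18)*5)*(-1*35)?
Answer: -350*sqrt(7) ≈ -926.01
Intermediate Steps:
(sqrt(10 + 18)*5)*(-1*35) = (sqrt(28)*5)*(-35) = ((2*sqrt(7))*5)*(-35) = (10*sqrt(7))*(-35) = -350*sqrt(7)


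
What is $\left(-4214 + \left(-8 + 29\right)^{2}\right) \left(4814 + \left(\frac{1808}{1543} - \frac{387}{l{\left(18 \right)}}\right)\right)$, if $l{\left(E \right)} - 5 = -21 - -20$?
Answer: $- \frac{109877679527}{6172} \approx -1.7803 \cdot 10^{7}$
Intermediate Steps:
$l{\left(E \right)} = 4$ ($l{\left(E \right)} = 5 - 1 = 4$)
$\left(-4214 + \left(-8 + 29\right)^{2}\right) \left(4814 + \left(\frac{1808}{1543} - \frac{387}{l{\left(18 \right)}}\right)\right) = \left(-4214 + \left(-8 + 29\right)^{2}\right) \left(4814 + \left(\frac{1808}{1543} - \frac{387}{4}\right)\right) = \left(-4214 + 21^{2}\right) \left(4814 + \left(1808 \cdot \frac{1}{1543} - \frac{387}{4}\right)\right) = \left(-4214 + 441\right) \left(4814 + \left(\frac{1808}{1543} - \frac{387}{4}\right)\right) = - 3773 \left(4814 - \frac{589909}{6172}\right) = \left(-3773\right) \frac{29122099}{6172} = - \frac{109877679527}{6172}$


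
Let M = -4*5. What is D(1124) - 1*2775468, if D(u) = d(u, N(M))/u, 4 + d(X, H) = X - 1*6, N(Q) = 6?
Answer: -1559812459/562 ≈ -2.7755e+6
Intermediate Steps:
M = -20
d(X, H) = -10 + X (d(X, H) = -4 + (X - 1*6) = -4 + (X - 6) = -4 + (-6 + X) = -10 + X)
D(u) = (-10 + u)/u
D(1124) - 1*2775468 = (-10 + 1124)/1124 - 1*2775468 = (1/1124)*1114 - 2775468 = 557/562 - 2775468 = -1559812459/562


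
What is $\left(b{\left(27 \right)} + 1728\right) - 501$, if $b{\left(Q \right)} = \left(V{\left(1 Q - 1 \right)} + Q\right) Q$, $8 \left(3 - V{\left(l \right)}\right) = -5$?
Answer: $\frac{16431}{8} \approx 2053.9$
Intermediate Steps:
$V{\left(l \right)} = \frac{29}{8}$ ($V{\left(l \right)} = 3 - - \frac{5}{8} = 3 + \frac{5}{8} = \frac{29}{8}$)
$b{\left(Q \right)} = Q \left(\frac{29}{8} + Q\right)$ ($b{\left(Q \right)} = \left(\frac{29}{8} + Q\right) Q = Q \left(\frac{29}{8} + Q\right)$)
$\left(b{\left(27 \right)} + 1728\right) - 501 = \left(\frac{1}{8} \cdot 27 \left(29 + 8 \cdot 27\right) + 1728\right) - 501 = \left(\frac{1}{8} \cdot 27 \left(29 + 216\right) + 1728\right) - 501 = \left(\frac{1}{8} \cdot 27 \cdot 245 + 1728\right) - 501 = \left(\frac{6615}{8} + 1728\right) - 501 = \frac{20439}{8} - 501 = \frac{16431}{8}$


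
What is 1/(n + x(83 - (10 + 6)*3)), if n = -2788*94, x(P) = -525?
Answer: -1/262597 ≈ -3.8081e-6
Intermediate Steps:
n = -262072
1/(n + x(83 - (10 + 6)*3)) = 1/(-262072 - 525) = 1/(-262597) = -1/262597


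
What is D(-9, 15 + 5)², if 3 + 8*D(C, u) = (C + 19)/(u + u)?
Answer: 121/1024 ≈ 0.11816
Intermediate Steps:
D(C, u) = -3/8 + (19 + C)/(16*u) (D(C, u) = -3/8 + ((C + 19)/(u + u))/8 = -3/8 + ((19 + C)/((2*u)))/8 = -3/8 + ((19 + C)*(1/(2*u)))/8 = -3/8 + ((19 + C)/(2*u))/8 = -3/8 + (19 + C)/(16*u))
D(-9, 15 + 5)² = ((19 - 9 - 6*(15 + 5))/(16*(15 + 5)))² = ((1/16)*(19 - 9 - 6*20)/20)² = ((1/16)*(1/20)*(19 - 9 - 120))² = ((1/16)*(1/20)*(-110))² = (-11/32)² = 121/1024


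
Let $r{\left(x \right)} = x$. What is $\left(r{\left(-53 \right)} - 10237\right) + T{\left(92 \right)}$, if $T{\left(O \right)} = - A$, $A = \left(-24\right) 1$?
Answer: $-10266$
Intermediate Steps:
$A = -24$
$T{\left(O \right)} = 24$ ($T{\left(O \right)} = \left(-1\right) \left(-24\right) = 24$)
$\left(r{\left(-53 \right)} - 10237\right) + T{\left(92 \right)} = \left(-53 - 10237\right) + 24 = -10290 + 24 = -10266$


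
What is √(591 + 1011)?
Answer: 3*√178 ≈ 40.025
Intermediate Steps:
√(591 + 1011) = √1602 = 3*√178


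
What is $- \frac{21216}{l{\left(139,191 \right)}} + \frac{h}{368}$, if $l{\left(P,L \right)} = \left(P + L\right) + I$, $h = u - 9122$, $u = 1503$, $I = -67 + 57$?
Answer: $- \frac{160087}{1840} \approx -87.004$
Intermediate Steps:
$I = -10$
$h = -7619$ ($h = 1503 - 9122 = -7619$)
$l{\left(P,L \right)} = -10 + L + P$ ($l{\left(P,L \right)} = \left(P + L\right) - 10 = \left(L + P\right) - 10 = -10 + L + P$)
$- \frac{21216}{l{\left(139,191 \right)}} + \frac{h}{368} = - \frac{21216}{-10 + 191 + 139} - \frac{7619}{368} = - \frac{21216}{320} - \frac{7619}{368} = \left(-21216\right) \frac{1}{320} - \frac{7619}{368} = - \frac{663}{10} - \frac{7619}{368} = - \frac{160087}{1840}$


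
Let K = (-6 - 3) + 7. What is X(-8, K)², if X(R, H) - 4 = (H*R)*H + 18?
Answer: 100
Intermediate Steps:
K = -2 (K = -9 + 7 = -2)
X(R, H) = 22 + R*H² (X(R, H) = 4 + ((H*R)*H + 18) = 4 + (R*H² + 18) = 4 + (18 + R*H²) = 22 + R*H²)
X(-8, K)² = (22 - 8*(-2)²)² = (22 - 8*4)² = (22 - 32)² = (-10)² = 100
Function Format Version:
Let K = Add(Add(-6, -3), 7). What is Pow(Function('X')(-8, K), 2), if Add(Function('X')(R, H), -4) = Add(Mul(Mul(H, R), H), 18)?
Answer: 100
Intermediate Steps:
K = -2 (K = Add(-9, 7) = -2)
Function('X')(R, H) = Add(22, Mul(R, Pow(H, 2))) (Function('X')(R, H) = Add(4, Add(Mul(Mul(H, R), H), 18)) = Add(4, Add(Mul(R, Pow(H, 2)), 18)) = Add(4, Add(18, Mul(R, Pow(H, 2)))) = Add(22, Mul(R, Pow(H, 2))))
Pow(Function('X')(-8, K), 2) = Pow(Add(22, Mul(-8, Pow(-2, 2))), 2) = Pow(Add(22, Mul(-8, 4)), 2) = Pow(Add(22, -32), 2) = Pow(-10, 2) = 100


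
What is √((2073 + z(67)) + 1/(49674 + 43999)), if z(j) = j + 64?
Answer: 3*√2148809629021/93673 ≈ 46.947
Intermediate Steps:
z(j) = 64 + j
√((2073 + z(67)) + 1/(49674 + 43999)) = √((2073 + (64 + 67)) + 1/(49674 + 43999)) = √((2073 + 131) + 1/93673) = √(2204 + 1/93673) = √(206455293/93673) = 3*√2148809629021/93673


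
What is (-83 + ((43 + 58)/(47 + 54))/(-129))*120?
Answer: -428320/43 ≈ -9960.9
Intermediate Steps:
(-83 + ((43 + 58)/(47 + 54))/(-129))*120 = (-83 + (101/101)*(-1/129))*120 = (-83 + (101*(1/101))*(-1/129))*120 = (-83 + 1*(-1/129))*120 = (-83 - 1/129)*120 = -10708/129*120 = -428320/43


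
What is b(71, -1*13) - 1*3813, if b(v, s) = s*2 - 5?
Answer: -3844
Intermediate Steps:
b(v, s) = -5 + 2*s (b(v, s) = 2*s - 5 = -5 + 2*s)
b(71, -1*13) - 1*3813 = (-5 + 2*(-1*13)) - 1*3813 = (-5 + 2*(-13)) - 3813 = (-5 - 26) - 3813 = -31 - 3813 = -3844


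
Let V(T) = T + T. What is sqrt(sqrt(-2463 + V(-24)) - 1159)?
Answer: sqrt(-1159 + 9*I*sqrt(31)) ≈ 0.7358 + 34.052*I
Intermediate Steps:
V(T) = 2*T
sqrt(sqrt(-2463 + V(-24)) - 1159) = sqrt(sqrt(-2463 + 2*(-24)) - 1159) = sqrt(sqrt(-2463 - 48) - 1159) = sqrt(sqrt(-2511) - 1159) = sqrt(9*I*sqrt(31) - 1159) = sqrt(-1159 + 9*I*sqrt(31))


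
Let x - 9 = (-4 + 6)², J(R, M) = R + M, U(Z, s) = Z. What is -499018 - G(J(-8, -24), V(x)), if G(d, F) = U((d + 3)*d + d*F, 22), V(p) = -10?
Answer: -500266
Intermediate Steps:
J(R, M) = M + R
x = 13 (x = 9 + (-4 + 6)² = 9 + 2² = 9 + 4 = 13)
G(d, F) = F*d + d*(3 + d) (G(d, F) = (d + 3)*d + d*F = (3 + d)*d + F*d = d*(3 + d) + F*d = F*d + d*(3 + d))
-499018 - G(J(-8, -24), V(x)) = -499018 - (-24 - 8)*(3 - 10 + (-24 - 8)) = -499018 - (-32)*(3 - 10 - 32) = -499018 - (-32)*(-39) = -499018 - 1*1248 = -499018 - 1248 = -500266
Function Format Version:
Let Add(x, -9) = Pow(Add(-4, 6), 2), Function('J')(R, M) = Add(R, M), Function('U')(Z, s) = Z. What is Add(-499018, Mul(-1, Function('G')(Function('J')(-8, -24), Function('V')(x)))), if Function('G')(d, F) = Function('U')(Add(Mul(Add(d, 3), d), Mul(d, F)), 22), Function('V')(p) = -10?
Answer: -500266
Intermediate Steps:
Function('J')(R, M) = Add(M, R)
x = 13 (x = Add(9, Pow(Add(-4, 6), 2)) = Add(9, Pow(2, 2)) = Add(9, 4) = 13)
Function('G')(d, F) = Add(Mul(F, d), Mul(d, Add(3, d))) (Function('G')(d, F) = Add(Mul(Add(d, 3), d), Mul(d, F)) = Add(Mul(Add(3, d), d), Mul(F, d)) = Add(Mul(d, Add(3, d)), Mul(F, d)) = Add(Mul(F, d), Mul(d, Add(3, d))))
Add(-499018, Mul(-1, Function('G')(Function('J')(-8, -24), Function('V')(x)))) = Add(-499018, Mul(-1, Mul(Add(-24, -8), Add(3, -10, Add(-24, -8))))) = Add(-499018, Mul(-1, Mul(-32, Add(3, -10, -32)))) = Add(-499018, Mul(-1, Mul(-32, -39))) = Add(-499018, Mul(-1, 1248)) = Add(-499018, -1248) = -500266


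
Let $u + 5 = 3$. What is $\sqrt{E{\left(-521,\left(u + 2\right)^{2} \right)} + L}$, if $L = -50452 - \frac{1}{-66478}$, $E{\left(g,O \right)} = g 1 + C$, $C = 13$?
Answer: $\frac{i \sqrt{225208775638162}}{66478} \approx 225.74 i$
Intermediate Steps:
$u = -2$ ($u = -5 + 3 = -2$)
$E{\left(g,O \right)} = 13 + g$ ($E{\left(g,O \right)} = g 1 + 13 = g + 13 = 13 + g$)
$L = - \frac{3353948055}{66478}$ ($L = -50452 - - \frac{1}{66478} = -50452 + \frac{1}{66478} = - \frac{3353948055}{66478} \approx -50452.0$)
$\sqrt{E{\left(-521,\left(u + 2\right)^{2} \right)} + L} = \sqrt{\left(13 - 521\right) - \frac{3353948055}{66478}} = \sqrt{-508 - \frac{3353948055}{66478}} = \sqrt{- \frac{3387718879}{66478}} = \frac{i \sqrt{225208775638162}}{66478}$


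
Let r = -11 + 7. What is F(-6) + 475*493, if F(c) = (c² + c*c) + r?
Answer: 234243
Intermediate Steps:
r = -4
F(c) = -4 + 2*c² (F(c) = (c² + c*c) - 4 = (c² + c²) - 4 = 2*c² - 4 = -4 + 2*c²)
F(-6) + 475*493 = (-4 + 2*(-6)²) + 475*493 = (-4 + 2*36) + 234175 = (-4 + 72) + 234175 = 68 + 234175 = 234243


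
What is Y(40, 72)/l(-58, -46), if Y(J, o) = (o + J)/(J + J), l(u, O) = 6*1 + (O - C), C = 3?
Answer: -7/215 ≈ -0.032558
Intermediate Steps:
l(u, O) = 3 + O (l(u, O) = 6*1 + (O - 1*3) = 6 + (O - 3) = 6 + (-3 + O) = 3 + O)
Y(J, o) = (J + o)/(2*J) (Y(J, o) = (J + o)/((2*J)) = (J + o)*(1/(2*J)) = (J + o)/(2*J))
Y(40, 72)/l(-58, -46) = ((½)*(40 + 72)/40)/(3 - 46) = ((½)*(1/40)*112)/(-43) = (7/5)*(-1/43) = -7/215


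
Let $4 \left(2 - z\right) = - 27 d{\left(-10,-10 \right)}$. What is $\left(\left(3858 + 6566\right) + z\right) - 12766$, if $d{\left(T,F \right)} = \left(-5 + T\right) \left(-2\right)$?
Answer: $- \frac{4275}{2} \approx -2137.5$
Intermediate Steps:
$d{\left(T,F \right)} = 10 - 2 T$
$z = \frac{409}{2}$ ($z = 2 - \frac{\left(-27\right) \left(10 - -20\right)}{4} = 2 - \frac{\left(-27\right) \left(10 + 20\right)}{4} = 2 - \frac{\left(-27\right) 30}{4} = 2 - - \frac{405}{2} = 2 + \frac{405}{2} = \frac{409}{2} \approx 204.5$)
$\left(\left(3858 + 6566\right) + z\right) - 12766 = \left(\left(3858 + 6566\right) + \frac{409}{2}\right) - 12766 = \left(10424 + \frac{409}{2}\right) - 12766 = \frac{21257}{2} - 12766 = - \frac{4275}{2}$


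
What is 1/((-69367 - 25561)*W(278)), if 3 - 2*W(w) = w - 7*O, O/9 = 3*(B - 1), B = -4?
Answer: 1/57906080 ≈ 1.7269e-8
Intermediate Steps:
O = -135 (O = 9*(3*(-4 - 1)) = 9*(3*(-5)) = 9*(-15) = -135)
W(w) = -471 - w/2 (W(w) = 3/2 - (w - 7*(-135))/2 = 3/2 - (w + 945)/2 = 3/2 - (945 + w)/2 = 3/2 + (-945/2 - w/2) = -471 - w/2)
1/((-69367 - 25561)*W(278)) = 1/((-69367 - 25561)*(-471 - ½*278)) = 1/((-94928)*(-471 - 139)) = -1/94928/(-610) = -1/94928*(-1/610) = 1/57906080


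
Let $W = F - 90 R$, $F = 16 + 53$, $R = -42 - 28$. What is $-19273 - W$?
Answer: $-25642$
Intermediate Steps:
$R = -70$ ($R = -42 - 28 = -70$)
$F = 69$
$W = 6369$ ($W = 69 - -6300 = 69 + 6300 = 6369$)
$-19273 - W = -19273 - 6369 = -25642$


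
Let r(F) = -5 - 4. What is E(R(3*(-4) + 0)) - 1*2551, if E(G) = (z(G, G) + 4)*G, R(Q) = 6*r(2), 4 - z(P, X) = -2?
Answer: -3091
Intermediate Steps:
r(F) = -9
z(P, X) = 6 (z(P, X) = 4 - 1*(-2) = 4 + 2 = 6)
R(Q) = -54 (R(Q) = 6*(-9) = -54)
E(G) = 10*G (E(G) = (6 + 4)*G = 10*G)
E(R(3*(-4) + 0)) - 1*2551 = 10*(-54) - 1*2551 = -540 - 2551 = -3091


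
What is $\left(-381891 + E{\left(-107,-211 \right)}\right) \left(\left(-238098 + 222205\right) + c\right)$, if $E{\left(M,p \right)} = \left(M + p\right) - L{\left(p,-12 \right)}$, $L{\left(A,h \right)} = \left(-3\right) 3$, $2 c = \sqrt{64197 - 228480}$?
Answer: $6074304600 - 191100 i \sqrt{164283} \approx 6.0743 \cdot 10^{9} - 7.7456 \cdot 10^{7} i$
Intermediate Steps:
$c = \frac{i \sqrt{164283}}{2}$ ($c = \frac{\sqrt{64197 - 228480}}{2} = \frac{\sqrt{-164283}}{2} = \frac{i \sqrt{164283}}{2} \approx 202.66 i$)
$L{\left(A,h \right)} = -9$
$E{\left(M,p \right)} = 9 + M + p$ ($E{\left(M,p \right)} = \left(M + p\right) - -9 = \left(M + p\right) + 9 = 9 + M + p$)
$\left(-381891 + E{\left(-107,-211 \right)}\right) \left(\left(-238098 + 222205\right) + c\right) = \left(-381891 - 309\right) \left(\left(-238098 + 222205\right) + \frac{i \sqrt{164283}}{2}\right) = \left(-381891 - 309\right) \left(-15893 + \frac{i \sqrt{164283}}{2}\right) = - 382200 \left(-15893 + \frac{i \sqrt{164283}}{2}\right) = 6074304600 - 191100 i \sqrt{164283}$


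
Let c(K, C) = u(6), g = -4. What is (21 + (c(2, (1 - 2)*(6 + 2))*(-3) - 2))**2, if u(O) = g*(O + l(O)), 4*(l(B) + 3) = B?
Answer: 5329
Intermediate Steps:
l(B) = -3 + B/4
u(O) = 12 - 5*O (u(O) = -4*(O + (-3 + O/4)) = -4*(-3 + 5*O/4) = 12 - 5*O)
c(K, C) = -18 (c(K, C) = 12 - 5*6 = 12 - 30 = -18)
(21 + (c(2, (1 - 2)*(6 + 2))*(-3) - 2))**2 = (21 + (-18*(-3) - 2))**2 = (21 + (54 - 2))**2 = (21 + 52)**2 = 73**2 = 5329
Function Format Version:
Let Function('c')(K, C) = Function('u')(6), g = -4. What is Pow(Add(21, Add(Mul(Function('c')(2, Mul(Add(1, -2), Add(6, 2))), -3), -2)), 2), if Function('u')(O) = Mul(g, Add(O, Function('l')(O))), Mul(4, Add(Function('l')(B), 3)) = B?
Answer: 5329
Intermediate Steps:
Function('l')(B) = Add(-3, Mul(Rational(1, 4), B))
Function('u')(O) = Add(12, Mul(-5, O)) (Function('u')(O) = Mul(-4, Add(O, Add(-3, Mul(Rational(1, 4), O)))) = Mul(-4, Add(-3, Mul(Rational(5, 4), O))) = Add(12, Mul(-5, O)))
Function('c')(K, C) = -18 (Function('c')(K, C) = Add(12, Mul(-5, 6)) = Add(12, -30) = -18)
Pow(Add(21, Add(Mul(Function('c')(2, Mul(Add(1, -2), Add(6, 2))), -3), -2)), 2) = Pow(Add(21, Add(Mul(-18, -3), -2)), 2) = Pow(Add(21, Add(54, -2)), 2) = Pow(Add(21, 52), 2) = Pow(73, 2) = 5329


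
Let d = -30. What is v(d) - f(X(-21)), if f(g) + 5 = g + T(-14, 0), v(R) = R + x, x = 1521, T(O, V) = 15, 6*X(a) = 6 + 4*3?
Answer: 1478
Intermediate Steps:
X(a) = 3 (X(a) = (6 + 4*3)/6 = (6 + 12)/6 = (1/6)*18 = 3)
v(R) = 1521 + R (v(R) = R + 1521 = 1521 + R)
f(g) = 10 + g (f(g) = -5 + (g + 15) = -5 + (15 + g) = 10 + g)
v(d) - f(X(-21)) = (1521 - 30) - (10 + 3) = 1491 - 1*13 = 1491 - 13 = 1478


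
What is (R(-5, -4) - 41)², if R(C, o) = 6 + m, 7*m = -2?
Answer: 61009/49 ≈ 1245.1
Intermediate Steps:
m = -2/7 (m = (⅐)*(-2) = -2/7 ≈ -0.28571)
R(C, o) = 40/7 (R(C, o) = 6 - 2/7 = 40/7)
(R(-5, -4) - 41)² = (40/7 - 41)² = (-247/7)² = 61009/49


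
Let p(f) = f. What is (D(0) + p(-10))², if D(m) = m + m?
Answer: 100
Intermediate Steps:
D(m) = 2*m
(D(0) + p(-10))² = (2*0 - 10)² = (0 - 10)² = (-10)² = 100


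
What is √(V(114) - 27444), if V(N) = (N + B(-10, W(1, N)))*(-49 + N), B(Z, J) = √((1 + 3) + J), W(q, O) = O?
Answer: √(-20034 + 65*√118) ≈ 139.02*I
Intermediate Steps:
B(Z, J) = √(4 + J)
V(N) = (-49 + N)*(N + √(4 + N)) (V(N) = (N + √(4 + N))*(-49 + N) = (-49 + N)*(N + √(4 + N)))
√(V(114) - 27444) = √((114² - 49*114 - 49*√(4 + 114) + 114*√(4 + 114)) - 27444) = √((12996 - 5586 - 49*√118 + 114*√118) - 27444) = √((7410 + 65*√118) - 27444) = √(-20034 + 65*√118)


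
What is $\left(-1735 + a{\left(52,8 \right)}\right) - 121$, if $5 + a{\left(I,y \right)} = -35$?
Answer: $-1896$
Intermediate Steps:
$a{\left(I,y \right)} = -40$ ($a{\left(I,y \right)} = -5 - 35 = -40$)
$\left(-1735 + a{\left(52,8 \right)}\right) - 121 = \left(-1735 - 40\right) - 121 = -1775 - 121 = -1896$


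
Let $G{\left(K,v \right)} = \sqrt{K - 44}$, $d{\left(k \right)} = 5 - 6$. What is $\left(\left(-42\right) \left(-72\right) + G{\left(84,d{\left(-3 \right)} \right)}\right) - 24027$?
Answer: $-21003 + 2 \sqrt{10} \approx -20997.0$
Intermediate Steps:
$d{\left(k \right)} = -1$ ($d{\left(k \right)} = 5 - 6 = -1$)
$G{\left(K,v \right)} = \sqrt{-44 + K}$
$\left(\left(-42\right) \left(-72\right) + G{\left(84,d{\left(-3 \right)} \right)}\right) - 24027 = \left(\left(-42\right) \left(-72\right) + \sqrt{-44 + 84}\right) - 24027 = \left(3024 + \sqrt{40}\right) - 24027 = \left(3024 + 2 \sqrt{10}\right) - 24027 = -21003 + 2 \sqrt{10}$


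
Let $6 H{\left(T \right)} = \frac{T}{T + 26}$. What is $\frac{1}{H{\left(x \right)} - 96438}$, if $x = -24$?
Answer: $- \frac{1}{96440} \approx -1.0369 \cdot 10^{-5}$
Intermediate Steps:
$H{\left(T \right)} = \frac{T}{6 \left(26 + T\right)}$ ($H{\left(T \right)} = \frac{T \frac{1}{T + 26}}{6} = \frac{T \frac{1}{26 + T}}{6} = \frac{T}{6 \left(26 + T\right)}$)
$\frac{1}{H{\left(x \right)} - 96438} = \frac{1}{\frac{1}{6} \left(-24\right) \frac{1}{26 - 24} - 96438} = \frac{1}{\frac{1}{6} \left(-24\right) \frac{1}{2} - 96438} = \frac{1}{-2 - 96438} = \frac{1}{-96440} = - \frac{1}{96440}$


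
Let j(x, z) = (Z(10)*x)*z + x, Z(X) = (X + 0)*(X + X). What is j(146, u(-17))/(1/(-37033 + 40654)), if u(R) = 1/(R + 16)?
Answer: -105204534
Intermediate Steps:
Z(X) = 2*X² (Z(X) = X*(2*X) = 2*X²)
u(R) = 1/(16 + R)
j(x, z) = x + 200*x*z (j(x, z) = ((2*10²)*x)*z + x = ((2*100)*x)*z + x = (200*x)*z + x = 200*x*z + x = x + 200*x*z)
j(146, u(-17))/(1/(-37033 + 40654)) = (146*(1 + 200/(16 - 17)))/(1/(-37033 + 40654)) = (146*(1 + 200/(-1)))/(1/3621) = (146*(1 + 200*(-1)))/(1/3621) = (146*(1 - 200))*3621 = (146*(-199))*3621 = -29054*3621 = -105204534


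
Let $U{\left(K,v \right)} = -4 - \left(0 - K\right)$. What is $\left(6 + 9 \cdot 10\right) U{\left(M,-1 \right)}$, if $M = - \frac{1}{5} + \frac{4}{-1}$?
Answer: $- \frac{3936}{5} \approx -787.2$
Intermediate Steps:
$M = - \frac{21}{5}$ ($M = \left(-1\right) \frac{1}{5} + 4 \left(-1\right) = - \frac{1}{5} - 4 = - \frac{21}{5} \approx -4.2$)
$U{\left(K,v \right)} = -4 + K$ ($U{\left(K,v \right)} = -4 - - K = -4 + K$)
$\left(6 + 9 \cdot 10\right) U{\left(M,-1 \right)} = \left(6 + 9 \cdot 10\right) \left(-4 - \frac{21}{5}\right) = \left(6 + 90\right) \left(- \frac{41}{5}\right) = 96 \left(- \frac{41}{5}\right) = - \frac{3936}{5}$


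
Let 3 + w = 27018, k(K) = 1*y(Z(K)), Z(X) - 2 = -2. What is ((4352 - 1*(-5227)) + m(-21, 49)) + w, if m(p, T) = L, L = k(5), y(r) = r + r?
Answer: 36594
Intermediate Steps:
Z(X) = 0 (Z(X) = 2 - 2 = 0)
y(r) = 2*r
k(K) = 0 (k(K) = 1*(2*0) = 1*0 = 0)
L = 0
m(p, T) = 0
w = 27015 (w = -3 + 27018 = 27015)
((4352 - 1*(-5227)) + m(-21, 49)) + w = ((4352 - 1*(-5227)) + 0) + 27015 = ((4352 + 5227) + 0) + 27015 = (9579 + 0) + 27015 = 9579 + 27015 = 36594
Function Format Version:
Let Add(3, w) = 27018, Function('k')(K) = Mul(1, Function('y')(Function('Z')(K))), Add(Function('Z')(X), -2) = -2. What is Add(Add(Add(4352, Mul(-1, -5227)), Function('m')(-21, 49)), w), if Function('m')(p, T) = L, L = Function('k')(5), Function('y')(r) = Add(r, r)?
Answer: 36594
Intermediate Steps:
Function('Z')(X) = 0 (Function('Z')(X) = Add(2, -2) = 0)
Function('y')(r) = Mul(2, r)
Function('k')(K) = 0 (Function('k')(K) = Mul(1, Mul(2, 0)) = Mul(1, 0) = 0)
L = 0
Function('m')(p, T) = 0
w = 27015 (w = Add(-3, 27018) = 27015)
Add(Add(Add(4352, Mul(-1, -5227)), Function('m')(-21, 49)), w) = Add(Add(Add(4352, Mul(-1, -5227)), 0), 27015) = Add(Add(Add(4352, 5227), 0), 27015) = Add(Add(9579, 0), 27015) = Add(9579, 27015) = 36594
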